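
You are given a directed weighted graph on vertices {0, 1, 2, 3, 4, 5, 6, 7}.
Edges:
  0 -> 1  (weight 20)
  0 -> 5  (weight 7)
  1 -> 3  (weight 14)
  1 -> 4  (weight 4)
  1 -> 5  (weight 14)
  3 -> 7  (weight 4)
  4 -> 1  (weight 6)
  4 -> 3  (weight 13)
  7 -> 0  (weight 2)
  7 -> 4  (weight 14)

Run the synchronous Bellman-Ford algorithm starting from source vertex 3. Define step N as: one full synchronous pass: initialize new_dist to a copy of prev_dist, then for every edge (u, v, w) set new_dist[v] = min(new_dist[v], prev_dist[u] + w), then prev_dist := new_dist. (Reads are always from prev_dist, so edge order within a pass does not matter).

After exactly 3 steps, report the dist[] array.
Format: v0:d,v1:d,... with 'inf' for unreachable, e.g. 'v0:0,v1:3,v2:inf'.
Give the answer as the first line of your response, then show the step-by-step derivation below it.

v0:6,v1:24,v2:inf,v3:0,v4:18,v5:13,v6:inf,v7:4

step 1: dist = v0:inf,v1:inf,v2:inf,v3:0,v4:inf,v5:inf,v6:inf,v7:4
step 2: dist = v0:6,v1:inf,v2:inf,v3:0,v4:18,v5:inf,v6:inf,v7:4
step 3: dist = v0:6,v1:24,v2:inf,v3:0,v4:18,v5:13,v6:inf,v7:4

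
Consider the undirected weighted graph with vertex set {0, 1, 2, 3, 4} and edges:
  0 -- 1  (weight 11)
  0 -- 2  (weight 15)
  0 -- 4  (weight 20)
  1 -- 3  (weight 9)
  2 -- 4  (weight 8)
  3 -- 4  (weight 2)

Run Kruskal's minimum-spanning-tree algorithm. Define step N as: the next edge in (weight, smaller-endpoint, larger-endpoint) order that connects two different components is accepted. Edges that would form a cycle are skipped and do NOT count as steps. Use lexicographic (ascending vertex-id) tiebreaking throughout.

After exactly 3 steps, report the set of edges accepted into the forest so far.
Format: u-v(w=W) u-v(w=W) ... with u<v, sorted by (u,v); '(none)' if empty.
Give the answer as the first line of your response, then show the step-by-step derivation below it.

1-3(w=9) 2-4(w=8) 3-4(w=2)

step 1: add edge 3-4 (w=2); MST = {3-4(w=2)}
step 2: add edge 2-4 (w=8); MST = {2-4(w=8) 3-4(w=2)}
step 3: add edge 1-3 (w=9); MST = {1-3(w=9) 2-4(w=8) 3-4(w=2)}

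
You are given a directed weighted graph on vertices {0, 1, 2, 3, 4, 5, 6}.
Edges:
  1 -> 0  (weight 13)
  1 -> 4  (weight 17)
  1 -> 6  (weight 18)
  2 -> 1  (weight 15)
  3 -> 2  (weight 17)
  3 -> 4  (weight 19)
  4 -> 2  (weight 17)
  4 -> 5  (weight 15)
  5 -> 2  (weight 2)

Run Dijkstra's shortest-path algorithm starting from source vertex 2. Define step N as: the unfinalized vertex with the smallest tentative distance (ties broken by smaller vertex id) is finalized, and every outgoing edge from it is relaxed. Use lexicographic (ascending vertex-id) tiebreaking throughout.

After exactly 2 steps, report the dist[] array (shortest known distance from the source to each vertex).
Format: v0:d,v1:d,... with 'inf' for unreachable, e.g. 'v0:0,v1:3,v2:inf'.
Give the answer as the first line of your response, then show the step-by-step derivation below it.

v0:28,v1:15,v2:0,v3:inf,v4:32,v5:inf,v6:33

step 1: dist = v0:inf,v1:15,v2:0,v3:inf,v4:inf,v5:inf,v6:inf
step 2: dist = v0:28,v1:15,v2:0,v3:inf,v4:32,v5:inf,v6:33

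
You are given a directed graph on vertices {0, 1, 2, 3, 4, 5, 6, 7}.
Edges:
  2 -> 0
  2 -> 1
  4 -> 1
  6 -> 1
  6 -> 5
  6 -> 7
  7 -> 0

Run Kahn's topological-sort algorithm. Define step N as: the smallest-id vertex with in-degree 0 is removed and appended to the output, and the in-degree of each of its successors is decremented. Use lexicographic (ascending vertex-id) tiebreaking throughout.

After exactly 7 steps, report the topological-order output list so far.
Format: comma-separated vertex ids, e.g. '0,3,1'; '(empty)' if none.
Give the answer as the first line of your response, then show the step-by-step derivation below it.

2,3,4,6,1,5,7

step 1: output 2; order=[2]; indeg=(1,2,0,0,0,1,0,1)
step 2: output 3; order=[2,3]; indeg=(1,2,0,0,0,1,0,1)
step 3: output 4; order=[2,3,4]; indeg=(1,1,0,0,0,1,0,1)
step 4: output 6; order=[2,3,4,6]; indeg=(1,0,0,0,0,0,0,0)
step 5: output 1; order=[2,3,4,6,1]; indeg=(1,0,0,0,0,0,0,0)
step 6: output 5; order=[2,3,4,6,1,5]; indeg=(1,0,0,0,0,0,0,0)
step 7: output 7; order=[2,3,4,6,1,5,7]; indeg=(0,0,0,0,0,0,0,0)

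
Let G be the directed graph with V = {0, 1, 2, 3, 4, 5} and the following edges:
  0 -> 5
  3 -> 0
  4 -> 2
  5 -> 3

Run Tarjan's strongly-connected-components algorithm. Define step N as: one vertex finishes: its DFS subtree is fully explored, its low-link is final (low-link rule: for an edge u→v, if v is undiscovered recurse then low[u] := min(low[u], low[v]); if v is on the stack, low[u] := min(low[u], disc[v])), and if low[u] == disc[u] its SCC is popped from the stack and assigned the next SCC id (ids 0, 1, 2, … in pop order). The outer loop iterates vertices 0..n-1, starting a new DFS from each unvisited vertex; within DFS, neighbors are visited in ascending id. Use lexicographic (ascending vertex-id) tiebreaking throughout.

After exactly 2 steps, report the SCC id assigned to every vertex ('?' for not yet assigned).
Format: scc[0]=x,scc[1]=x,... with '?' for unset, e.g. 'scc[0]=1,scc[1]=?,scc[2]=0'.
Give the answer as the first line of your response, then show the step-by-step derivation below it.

scc[0]=?,scc[1]=?,scc[2]=?,scc[3]=?,scc[4]=?,scc[5]=?

step 1: low=(low[0]=0,low[1]=?,low[2]=?,low[3]=0,low[4]=?,low[5]=1); scc=(scc[0]=?,scc[1]=?,scc[2]=?,scc[3]=?,scc[4]=?,scc[5]=?)
step 2: low=(low[0]=0,low[1]=?,low[2]=?,low[3]=0,low[4]=?,low[5]=0); scc=(scc[0]=?,scc[1]=?,scc[2]=?,scc[3]=?,scc[4]=?,scc[5]=?)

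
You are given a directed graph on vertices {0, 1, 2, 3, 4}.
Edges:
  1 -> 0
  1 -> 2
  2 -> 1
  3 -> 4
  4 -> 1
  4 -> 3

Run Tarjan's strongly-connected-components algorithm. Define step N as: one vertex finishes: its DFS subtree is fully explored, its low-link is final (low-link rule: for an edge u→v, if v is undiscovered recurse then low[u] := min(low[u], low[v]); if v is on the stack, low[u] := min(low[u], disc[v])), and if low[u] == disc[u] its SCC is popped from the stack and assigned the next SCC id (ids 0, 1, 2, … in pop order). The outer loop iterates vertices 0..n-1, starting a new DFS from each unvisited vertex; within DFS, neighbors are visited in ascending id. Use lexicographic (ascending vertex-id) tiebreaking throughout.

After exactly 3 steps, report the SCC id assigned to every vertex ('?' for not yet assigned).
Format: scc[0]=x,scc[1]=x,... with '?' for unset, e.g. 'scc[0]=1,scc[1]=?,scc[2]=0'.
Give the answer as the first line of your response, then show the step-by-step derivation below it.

scc[0]=0,scc[1]=1,scc[2]=1,scc[3]=?,scc[4]=?

step 1: low=(low[0]=0,low[1]=?,low[2]=?,low[3]=?,low[4]=?); scc=(scc[0]=0,scc[1]=?,scc[2]=?,scc[3]=?,scc[4]=?)
step 2: low=(low[0]=0,low[1]=1,low[2]=1,low[3]=?,low[4]=?); scc=(scc[0]=0,scc[1]=?,scc[2]=?,scc[3]=?,scc[4]=?)
step 3: low=(low[0]=0,low[1]=1,low[2]=1,low[3]=?,low[4]=?); scc=(scc[0]=0,scc[1]=1,scc[2]=1,scc[3]=?,scc[4]=?)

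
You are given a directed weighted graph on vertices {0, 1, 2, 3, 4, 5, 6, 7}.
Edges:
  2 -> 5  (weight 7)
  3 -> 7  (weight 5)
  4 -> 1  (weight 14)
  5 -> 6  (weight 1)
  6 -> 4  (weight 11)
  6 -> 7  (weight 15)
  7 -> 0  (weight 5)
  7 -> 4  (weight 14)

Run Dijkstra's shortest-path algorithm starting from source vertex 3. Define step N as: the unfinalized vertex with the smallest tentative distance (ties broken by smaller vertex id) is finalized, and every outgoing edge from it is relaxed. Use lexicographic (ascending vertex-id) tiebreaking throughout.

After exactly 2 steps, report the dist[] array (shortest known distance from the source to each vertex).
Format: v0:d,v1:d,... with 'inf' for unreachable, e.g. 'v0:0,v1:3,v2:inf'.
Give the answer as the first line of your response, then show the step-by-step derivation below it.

v0:10,v1:inf,v2:inf,v3:0,v4:19,v5:inf,v6:inf,v7:5

step 1: dist = v0:inf,v1:inf,v2:inf,v3:0,v4:inf,v5:inf,v6:inf,v7:5
step 2: dist = v0:10,v1:inf,v2:inf,v3:0,v4:19,v5:inf,v6:inf,v7:5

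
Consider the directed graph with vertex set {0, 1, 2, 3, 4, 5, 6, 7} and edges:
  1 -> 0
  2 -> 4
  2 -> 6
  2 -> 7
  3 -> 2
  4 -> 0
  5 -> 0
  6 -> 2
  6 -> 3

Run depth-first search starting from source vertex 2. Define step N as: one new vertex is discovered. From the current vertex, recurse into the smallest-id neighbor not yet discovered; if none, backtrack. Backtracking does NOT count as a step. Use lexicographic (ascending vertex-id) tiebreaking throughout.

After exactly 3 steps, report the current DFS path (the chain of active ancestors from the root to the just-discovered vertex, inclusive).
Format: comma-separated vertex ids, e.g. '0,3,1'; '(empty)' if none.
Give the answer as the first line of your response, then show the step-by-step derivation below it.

2,4,0

step 1: discover 2; path=2; order=2
step 2: discover 4; path=2>4; order=2,4
step 3: discover 0; path=2>4>0; order=2,4,0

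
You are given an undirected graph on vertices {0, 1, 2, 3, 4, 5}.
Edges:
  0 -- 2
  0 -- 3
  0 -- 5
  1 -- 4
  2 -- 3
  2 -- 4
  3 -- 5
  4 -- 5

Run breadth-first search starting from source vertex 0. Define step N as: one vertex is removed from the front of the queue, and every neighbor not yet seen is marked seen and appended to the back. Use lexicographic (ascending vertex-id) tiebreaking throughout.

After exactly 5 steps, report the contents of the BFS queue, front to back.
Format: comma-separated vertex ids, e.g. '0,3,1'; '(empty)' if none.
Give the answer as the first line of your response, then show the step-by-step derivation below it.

1

step 1: dequeue 0; queue=[2,3,5]; order=0
step 2: dequeue 2; queue=[3,5,4]; order=0,2
step 3: dequeue 3; queue=[5,4]; order=0,2,3
step 4: dequeue 5; queue=[4]; order=0,2,3,5
step 5: dequeue 4; queue=[1]; order=0,2,3,5,4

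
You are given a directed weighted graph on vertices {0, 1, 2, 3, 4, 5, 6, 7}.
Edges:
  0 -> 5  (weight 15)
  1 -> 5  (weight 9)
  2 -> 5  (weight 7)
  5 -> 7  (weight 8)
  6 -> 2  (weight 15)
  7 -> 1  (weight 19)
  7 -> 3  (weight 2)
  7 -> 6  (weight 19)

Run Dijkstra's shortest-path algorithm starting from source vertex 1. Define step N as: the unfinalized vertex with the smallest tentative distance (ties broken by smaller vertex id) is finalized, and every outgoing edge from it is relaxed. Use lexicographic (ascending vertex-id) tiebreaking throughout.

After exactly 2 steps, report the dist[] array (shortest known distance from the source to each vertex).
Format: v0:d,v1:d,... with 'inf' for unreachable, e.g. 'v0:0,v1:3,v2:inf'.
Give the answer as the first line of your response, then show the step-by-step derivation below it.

v0:inf,v1:0,v2:inf,v3:inf,v4:inf,v5:9,v6:inf,v7:17

step 1: dist = v0:inf,v1:0,v2:inf,v3:inf,v4:inf,v5:9,v6:inf,v7:inf
step 2: dist = v0:inf,v1:0,v2:inf,v3:inf,v4:inf,v5:9,v6:inf,v7:17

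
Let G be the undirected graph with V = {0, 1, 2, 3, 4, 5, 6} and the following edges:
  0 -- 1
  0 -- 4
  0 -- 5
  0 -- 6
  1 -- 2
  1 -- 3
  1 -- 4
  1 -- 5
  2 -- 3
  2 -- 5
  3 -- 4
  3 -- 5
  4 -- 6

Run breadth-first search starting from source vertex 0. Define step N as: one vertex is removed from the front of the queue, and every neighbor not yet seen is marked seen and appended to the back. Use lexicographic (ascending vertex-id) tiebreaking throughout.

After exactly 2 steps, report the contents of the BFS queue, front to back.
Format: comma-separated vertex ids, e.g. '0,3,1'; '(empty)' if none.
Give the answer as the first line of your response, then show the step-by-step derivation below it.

4,5,6,2,3

step 1: dequeue 0; queue=[1,4,5,6]; order=0
step 2: dequeue 1; queue=[4,5,6,2,3]; order=0,1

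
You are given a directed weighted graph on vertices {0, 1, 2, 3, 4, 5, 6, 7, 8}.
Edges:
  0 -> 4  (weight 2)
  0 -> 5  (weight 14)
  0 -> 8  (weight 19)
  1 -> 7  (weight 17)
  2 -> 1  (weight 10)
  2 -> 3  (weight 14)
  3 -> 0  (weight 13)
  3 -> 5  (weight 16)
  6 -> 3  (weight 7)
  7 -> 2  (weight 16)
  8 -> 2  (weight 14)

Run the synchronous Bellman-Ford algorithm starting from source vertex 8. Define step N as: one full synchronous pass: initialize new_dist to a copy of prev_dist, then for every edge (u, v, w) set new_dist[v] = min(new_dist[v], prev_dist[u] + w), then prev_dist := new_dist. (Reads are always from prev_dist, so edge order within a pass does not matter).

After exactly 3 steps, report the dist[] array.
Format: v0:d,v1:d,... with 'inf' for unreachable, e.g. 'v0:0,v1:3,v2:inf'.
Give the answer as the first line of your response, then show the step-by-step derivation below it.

v0:41,v1:24,v2:14,v3:28,v4:inf,v5:44,v6:inf,v7:41,v8:0

step 1: dist = v0:inf,v1:inf,v2:14,v3:inf,v4:inf,v5:inf,v6:inf,v7:inf,v8:0
step 2: dist = v0:inf,v1:24,v2:14,v3:28,v4:inf,v5:inf,v6:inf,v7:inf,v8:0
step 3: dist = v0:41,v1:24,v2:14,v3:28,v4:inf,v5:44,v6:inf,v7:41,v8:0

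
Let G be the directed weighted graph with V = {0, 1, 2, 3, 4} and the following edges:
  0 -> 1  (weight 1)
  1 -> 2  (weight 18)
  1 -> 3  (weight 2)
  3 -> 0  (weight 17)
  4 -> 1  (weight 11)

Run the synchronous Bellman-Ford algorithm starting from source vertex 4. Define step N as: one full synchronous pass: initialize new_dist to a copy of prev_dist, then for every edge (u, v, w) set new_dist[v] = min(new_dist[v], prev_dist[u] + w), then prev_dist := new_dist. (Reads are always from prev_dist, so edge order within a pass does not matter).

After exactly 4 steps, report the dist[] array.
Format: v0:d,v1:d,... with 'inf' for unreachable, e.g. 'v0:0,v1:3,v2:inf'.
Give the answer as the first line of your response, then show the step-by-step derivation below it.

v0:30,v1:11,v2:29,v3:13,v4:0

step 1: dist = v0:inf,v1:11,v2:inf,v3:inf,v4:0
step 2: dist = v0:inf,v1:11,v2:29,v3:13,v4:0
step 3: dist = v0:30,v1:11,v2:29,v3:13,v4:0
step 4: dist = v0:30,v1:11,v2:29,v3:13,v4:0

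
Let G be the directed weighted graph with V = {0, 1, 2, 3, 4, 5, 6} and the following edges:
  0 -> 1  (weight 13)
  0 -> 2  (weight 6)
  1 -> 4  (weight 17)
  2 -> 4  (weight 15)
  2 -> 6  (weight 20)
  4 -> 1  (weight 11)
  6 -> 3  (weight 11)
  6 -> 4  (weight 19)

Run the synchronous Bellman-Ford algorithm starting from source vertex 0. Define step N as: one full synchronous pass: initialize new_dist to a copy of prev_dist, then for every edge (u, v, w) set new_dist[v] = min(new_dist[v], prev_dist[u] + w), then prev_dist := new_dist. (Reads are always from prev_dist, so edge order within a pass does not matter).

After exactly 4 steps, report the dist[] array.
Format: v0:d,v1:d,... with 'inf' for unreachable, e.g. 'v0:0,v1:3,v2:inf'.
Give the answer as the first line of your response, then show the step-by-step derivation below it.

v0:0,v1:13,v2:6,v3:37,v4:21,v5:inf,v6:26

step 1: dist = v0:0,v1:13,v2:6,v3:inf,v4:inf,v5:inf,v6:inf
step 2: dist = v0:0,v1:13,v2:6,v3:inf,v4:21,v5:inf,v6:26
step 3: dist = v0:0,v1:13,v2:6,v3:37,v4:21,v5:inf,v6:26
step 4: dist = v0:0,v1:13,v2:6,v3:37,v4:21,v5:inf,v6:26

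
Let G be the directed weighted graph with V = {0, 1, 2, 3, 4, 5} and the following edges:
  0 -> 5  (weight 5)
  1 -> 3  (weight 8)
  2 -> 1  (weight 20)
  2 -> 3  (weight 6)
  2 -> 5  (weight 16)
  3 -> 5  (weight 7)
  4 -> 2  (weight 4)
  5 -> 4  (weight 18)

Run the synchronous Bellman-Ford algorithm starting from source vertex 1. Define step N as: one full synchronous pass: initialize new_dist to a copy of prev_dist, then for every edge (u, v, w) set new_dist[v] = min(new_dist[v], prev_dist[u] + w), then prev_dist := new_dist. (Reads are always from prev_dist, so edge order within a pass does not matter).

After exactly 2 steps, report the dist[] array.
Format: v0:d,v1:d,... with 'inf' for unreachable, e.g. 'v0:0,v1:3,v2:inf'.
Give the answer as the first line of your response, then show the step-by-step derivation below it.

v0:inf,v1:0,v2:inf,v3:8,v4:inf,v5:15

step 1: dist = v0:inf,v1:0,v2:inf,v3:8,v4:inf,v5:inf
step 2: dist = v0:inf,v1:0,v2:inf,v3:8,v4:inf,v5:15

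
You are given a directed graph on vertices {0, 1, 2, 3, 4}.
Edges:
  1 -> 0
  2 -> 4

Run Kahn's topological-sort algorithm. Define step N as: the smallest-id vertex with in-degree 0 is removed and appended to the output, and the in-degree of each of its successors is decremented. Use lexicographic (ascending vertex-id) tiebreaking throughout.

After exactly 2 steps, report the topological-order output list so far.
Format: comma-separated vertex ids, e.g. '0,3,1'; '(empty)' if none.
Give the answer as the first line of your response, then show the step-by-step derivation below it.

1,0

step 1: output 1; order=[1]; indeg=(0,0,0,0,1)
step 2: output 0; order=[1,0]; indeg=(0,0,0,0,1)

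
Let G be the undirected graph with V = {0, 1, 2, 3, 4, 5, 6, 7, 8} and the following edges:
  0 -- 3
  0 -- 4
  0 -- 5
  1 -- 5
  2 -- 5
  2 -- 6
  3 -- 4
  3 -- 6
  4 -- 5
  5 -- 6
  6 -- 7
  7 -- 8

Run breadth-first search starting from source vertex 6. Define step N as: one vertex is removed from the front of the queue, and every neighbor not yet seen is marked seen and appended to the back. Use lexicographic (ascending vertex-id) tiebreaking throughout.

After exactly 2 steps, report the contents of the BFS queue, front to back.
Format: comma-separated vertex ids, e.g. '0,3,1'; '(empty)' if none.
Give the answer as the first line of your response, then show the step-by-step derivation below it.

3,5,7

step 1: dequeue 6; queue=[2,3,5,7]; order=6
step 2: dequeue 2; queue=[3,5,7]; order=6,2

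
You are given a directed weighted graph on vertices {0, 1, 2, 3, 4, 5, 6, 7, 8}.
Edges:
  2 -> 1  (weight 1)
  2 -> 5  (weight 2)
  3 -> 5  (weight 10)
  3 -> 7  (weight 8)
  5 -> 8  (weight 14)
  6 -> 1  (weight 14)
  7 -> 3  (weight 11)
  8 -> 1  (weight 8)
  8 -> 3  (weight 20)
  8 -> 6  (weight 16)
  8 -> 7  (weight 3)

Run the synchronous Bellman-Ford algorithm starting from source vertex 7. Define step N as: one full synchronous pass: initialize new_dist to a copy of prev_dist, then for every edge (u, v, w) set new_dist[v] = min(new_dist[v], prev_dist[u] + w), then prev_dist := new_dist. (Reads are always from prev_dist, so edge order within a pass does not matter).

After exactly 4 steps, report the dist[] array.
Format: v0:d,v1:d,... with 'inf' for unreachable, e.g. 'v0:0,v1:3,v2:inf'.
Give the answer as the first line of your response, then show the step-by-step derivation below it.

v0:inf,v1:43,v2:inf,v3:11,v4:inf,v5:21,v6:51,v7:0,v8:35

step 1: dist = v0:inf,v1:inf,v2:inf,v3:11,v4:inf,v5:inf,v6:inf,v7:0,v8:inf
step 2: dist = v0:inf,v1:inf,v2:inf,v3:11,v4:inf,v5:21,v6:inf,v7:0,v8:inf
step 3: dist = v0:inf,v1:inf,v2:inf,v3:11,v4:inf,v5:21,v6:inf,v7:0,v8:35
step 4: dist = v0:inf,v1:43,v2:inf,v3:11,v4:inf,v5:21,v6:51,v7:0,v8:35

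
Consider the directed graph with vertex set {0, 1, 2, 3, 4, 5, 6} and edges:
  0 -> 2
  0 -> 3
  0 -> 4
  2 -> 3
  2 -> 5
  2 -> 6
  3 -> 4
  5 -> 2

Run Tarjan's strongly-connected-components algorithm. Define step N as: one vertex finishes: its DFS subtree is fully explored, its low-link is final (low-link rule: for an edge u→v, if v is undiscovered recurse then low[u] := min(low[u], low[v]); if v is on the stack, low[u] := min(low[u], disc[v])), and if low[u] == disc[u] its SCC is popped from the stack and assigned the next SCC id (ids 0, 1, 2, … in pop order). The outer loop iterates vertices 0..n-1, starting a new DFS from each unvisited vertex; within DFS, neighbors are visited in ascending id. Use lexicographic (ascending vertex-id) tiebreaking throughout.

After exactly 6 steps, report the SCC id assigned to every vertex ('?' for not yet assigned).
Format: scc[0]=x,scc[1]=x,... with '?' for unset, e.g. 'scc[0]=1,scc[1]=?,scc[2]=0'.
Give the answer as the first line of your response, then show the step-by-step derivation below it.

scc[0]=4,scc[1]=?,scc[2]=3,scc[3]=1,scc[4]=0,scc[5]=3,scc[6]=2

step 1: low=(low[0]=0,low[1]=?,low[2]=1,low[3]=2,low[4]=3,low[5]=?,low[6]=?); scc=(scc[0]=?,scc[1]=?,scc[2]=?,scc[3]=?,scc[4]=0,scc[5]=?,scc[6]=?)
step 2: low=(low[0]=0,low[1]=?,low[2]=1,low[3]=2,low[4]=3,low[5]=?,low[6]=?); scc=(scc[0]=?,scc[1]=?,scc[2]=?,scc[3]=1,scc[4]=0,scc[5]=?,scc[6]=?)
step 3: low=(low[0]=0,low[1]=?,low[2]=1,low[3]=2,low[4]=3,low[5]=1,low[6]=?); scc=(scc[0]=?,scc[1]=?,scc[2]=?,scc[3]=1,scc[4]=0,scc[5]=?,scc[6]=?)
step 4: low=(low[0]=0,low[1]=?,low[2]=1,low[3]=2,low[4]=3,low[5]=1,low[6]=5); scc=(scc[0]=?,scc[1]=?,scc[2]=?,scc[3]=1,scc[4]=0,scc[5]=?,scc[6]=2)
step 5: low=(low[0]=0,low[1]=?,low[2]=1,low[3]=2,low[4]=3,low[5]=1,low[6]=5); scc=(scc[0]=?,scc[1]=?,scc[2]=3,scc[3]=1,scc[4]=0,scc[5]=3,scc[6]=2)
step 6: low=(low[0]=0,low[1]=?,low[2]=1,low[3]=2,low[4]=3,low[5]=1,low[6]=5); scc=(scc[0]=4,scc[1]=?,scc[2]=3,scc[3]=1,scc[4]=0,scc[5]=3,scc[6]=2)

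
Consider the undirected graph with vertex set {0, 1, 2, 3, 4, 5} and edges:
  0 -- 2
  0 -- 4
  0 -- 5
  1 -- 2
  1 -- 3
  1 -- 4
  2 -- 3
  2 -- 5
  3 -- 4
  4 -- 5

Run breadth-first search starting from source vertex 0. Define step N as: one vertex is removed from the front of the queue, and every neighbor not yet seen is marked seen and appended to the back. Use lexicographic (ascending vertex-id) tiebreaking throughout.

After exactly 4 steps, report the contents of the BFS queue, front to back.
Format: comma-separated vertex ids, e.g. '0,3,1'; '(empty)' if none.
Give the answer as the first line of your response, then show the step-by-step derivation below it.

1,3

step 1: dequeue 0; queue=[2,4,5]; order=0
step 2: dequeue 2; queue=[4,5,1,3]; order=0,2
step 3: dequeue 4; queue=[5,1,3]; order=0,2,4
step 4: dequeue 5; queue=[1,3]; order=0,2,4,5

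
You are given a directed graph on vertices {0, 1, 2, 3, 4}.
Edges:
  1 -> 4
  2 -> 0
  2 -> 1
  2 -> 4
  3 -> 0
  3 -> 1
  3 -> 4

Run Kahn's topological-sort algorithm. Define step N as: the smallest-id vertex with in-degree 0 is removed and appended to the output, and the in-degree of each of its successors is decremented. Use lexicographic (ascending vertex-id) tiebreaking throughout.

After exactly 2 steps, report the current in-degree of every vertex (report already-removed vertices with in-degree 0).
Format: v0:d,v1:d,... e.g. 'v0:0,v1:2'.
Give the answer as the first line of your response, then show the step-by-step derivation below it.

v0:0,v1:0,v2:0,v3:0,v4:1

step 1: output 2; order=[2]; indeg=(1,1,0,0,2)
step 2: output 3; order=[2,3]; indeg=(0,0,0,0,1)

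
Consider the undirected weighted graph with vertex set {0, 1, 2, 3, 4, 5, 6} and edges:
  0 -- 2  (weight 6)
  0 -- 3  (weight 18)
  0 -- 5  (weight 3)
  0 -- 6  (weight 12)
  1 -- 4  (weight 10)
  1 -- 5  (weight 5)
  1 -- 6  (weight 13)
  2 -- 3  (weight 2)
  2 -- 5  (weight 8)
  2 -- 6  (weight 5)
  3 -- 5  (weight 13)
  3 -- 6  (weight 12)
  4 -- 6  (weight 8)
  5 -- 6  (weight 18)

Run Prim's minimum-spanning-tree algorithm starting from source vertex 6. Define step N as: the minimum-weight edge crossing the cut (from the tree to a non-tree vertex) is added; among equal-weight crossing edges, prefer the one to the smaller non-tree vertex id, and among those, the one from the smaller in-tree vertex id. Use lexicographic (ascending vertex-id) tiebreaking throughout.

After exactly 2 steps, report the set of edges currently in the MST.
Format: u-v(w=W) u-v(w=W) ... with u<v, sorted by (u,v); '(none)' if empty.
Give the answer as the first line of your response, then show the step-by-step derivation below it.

2-3(w=2) 2-6(w=5)

step 1: add edge 2-6 (w=5); MST = {2-6(w=5)}
step 2: add edge 2-3 (w=2); MST = {2-3(w=2) 2-6(w=5)}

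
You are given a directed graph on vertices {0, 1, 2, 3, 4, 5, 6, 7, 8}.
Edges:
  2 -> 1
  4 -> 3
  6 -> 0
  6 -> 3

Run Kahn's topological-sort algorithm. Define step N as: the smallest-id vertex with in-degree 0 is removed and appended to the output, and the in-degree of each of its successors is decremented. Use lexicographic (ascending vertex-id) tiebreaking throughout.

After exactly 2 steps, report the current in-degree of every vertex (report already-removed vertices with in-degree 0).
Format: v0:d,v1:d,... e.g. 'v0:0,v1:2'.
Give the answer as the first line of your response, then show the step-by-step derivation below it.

v0:1,v1:0,v2:0,v3:2,v4:0,v5:0,v6:0,v7:0,v8:0

step 1: output 2; order=[2]; indeg=(1,0,0,2,0,0,0,0,0)
step 2: output 1; order=[2,1]; indeg=(1,0,0,2,0,0,0,0,0)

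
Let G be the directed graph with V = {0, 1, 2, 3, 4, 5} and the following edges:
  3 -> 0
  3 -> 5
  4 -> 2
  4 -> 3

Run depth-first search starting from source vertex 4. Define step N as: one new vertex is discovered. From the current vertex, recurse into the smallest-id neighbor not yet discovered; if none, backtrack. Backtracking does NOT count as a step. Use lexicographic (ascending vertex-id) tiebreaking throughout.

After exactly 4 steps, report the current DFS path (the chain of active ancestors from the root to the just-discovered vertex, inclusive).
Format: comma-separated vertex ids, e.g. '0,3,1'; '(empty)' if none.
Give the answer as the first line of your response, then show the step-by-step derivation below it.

4,3,0

step 1: discover 4; path=4; order=4
step 2: discover 2; path=4>2; order=4,2
step 3: discover 3; path=4>3; order=4,2,3
step 4: discover 0; path=4>3>0; order=4,2,3,0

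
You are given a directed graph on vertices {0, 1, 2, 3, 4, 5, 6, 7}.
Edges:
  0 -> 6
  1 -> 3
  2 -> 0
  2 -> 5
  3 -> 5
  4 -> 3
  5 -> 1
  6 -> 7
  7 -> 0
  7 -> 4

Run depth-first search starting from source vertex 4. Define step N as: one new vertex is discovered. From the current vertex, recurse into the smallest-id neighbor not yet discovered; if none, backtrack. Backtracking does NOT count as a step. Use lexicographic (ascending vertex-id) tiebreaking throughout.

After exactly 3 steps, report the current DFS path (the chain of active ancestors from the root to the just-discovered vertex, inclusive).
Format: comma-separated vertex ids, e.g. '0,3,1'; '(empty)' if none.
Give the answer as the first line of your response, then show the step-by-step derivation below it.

4,3,5

step 1: discover 4; path=4; order=4
step 2: discover 3; path=4>3; order=4,3
step 3: discover 5; path=4>3>5; order=4,3,5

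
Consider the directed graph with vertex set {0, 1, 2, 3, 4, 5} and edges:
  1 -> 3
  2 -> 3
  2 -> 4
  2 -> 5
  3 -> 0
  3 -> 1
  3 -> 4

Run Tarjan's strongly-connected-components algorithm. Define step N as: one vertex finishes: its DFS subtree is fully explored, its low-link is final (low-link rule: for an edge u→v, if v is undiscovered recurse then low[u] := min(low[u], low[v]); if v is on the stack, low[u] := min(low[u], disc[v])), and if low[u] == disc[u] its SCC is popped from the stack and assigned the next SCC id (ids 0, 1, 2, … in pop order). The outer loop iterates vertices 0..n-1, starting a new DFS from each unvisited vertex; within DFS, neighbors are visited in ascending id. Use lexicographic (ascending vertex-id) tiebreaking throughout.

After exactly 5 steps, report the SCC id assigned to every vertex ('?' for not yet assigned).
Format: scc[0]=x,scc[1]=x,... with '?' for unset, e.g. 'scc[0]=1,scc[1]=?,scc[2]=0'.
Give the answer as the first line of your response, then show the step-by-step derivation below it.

scc[0]=0,scc[1]=2,scc[2]=?,scc[3]=2,scc[4]=1,scc[5]=3

step 1: low=(low[0]=0,low[1]=?,low[2]=?,low[3]=?,low[4]=?,low[5]=?); scc=(scc[0]=0,scc[1]=?,scc[2]=?,scc[3]=?,scc[4]=?,scc[5]=?)
step 2: low=(low[0]=0,low[1]=1,low[2]=?,low[3]=1,low[4]=3,low[5]=?); scc=(scc[0]=0,scc[1]=?,scc[2]=?,scc[3]=?,scc[4]=1,scc[5]=?)
step 3: low=(low[0]=0,low[1]=1,low[2]=?,low[3]=1,low[4]=3,low[5]=?); scc=(scc[0]=0,scc[1]=?,scc[2]=?,scc[3]=?,scc[4]=1,scc[5]=?)
step 4: low=(low[0]=0,low[1]=1,low[2]=?,low[3]=1,low[4]=3,low[5]=?); scc=(scc[0]=0,scc[1]=2,scc[2]=?,scc[3]=2,scc[4]=1,scc[5]=?)
step 5: low=(low[0]=0,low[1]=1,low[2]=4,low[3]=1,low[4]=3,low[5]=5); scc=(scc[0]=0,scc[1]=2,scc[2]=?,scc[3]=2,scc[4]=1,scc[5]=3)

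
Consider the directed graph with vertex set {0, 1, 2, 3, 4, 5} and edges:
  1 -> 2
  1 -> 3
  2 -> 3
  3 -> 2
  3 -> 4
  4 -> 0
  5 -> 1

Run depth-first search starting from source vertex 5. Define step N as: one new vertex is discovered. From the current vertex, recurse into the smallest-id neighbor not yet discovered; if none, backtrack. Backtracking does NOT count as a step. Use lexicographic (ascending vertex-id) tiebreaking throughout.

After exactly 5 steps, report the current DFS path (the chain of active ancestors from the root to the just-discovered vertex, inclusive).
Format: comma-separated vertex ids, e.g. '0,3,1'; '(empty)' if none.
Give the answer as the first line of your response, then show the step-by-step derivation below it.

5,1,2,3,4

step 1: discover 5; path=5; order=5
step 2: discover 1; path=5>1; order=5,1
step 3: discover 2; path=5>1>2; order=5,1,2
step 4: discover 3; path=5>1>2>3; order=5,1,2,3
step 5: discover 4; path=5>1>2>3>4; order=5,1,2,3,4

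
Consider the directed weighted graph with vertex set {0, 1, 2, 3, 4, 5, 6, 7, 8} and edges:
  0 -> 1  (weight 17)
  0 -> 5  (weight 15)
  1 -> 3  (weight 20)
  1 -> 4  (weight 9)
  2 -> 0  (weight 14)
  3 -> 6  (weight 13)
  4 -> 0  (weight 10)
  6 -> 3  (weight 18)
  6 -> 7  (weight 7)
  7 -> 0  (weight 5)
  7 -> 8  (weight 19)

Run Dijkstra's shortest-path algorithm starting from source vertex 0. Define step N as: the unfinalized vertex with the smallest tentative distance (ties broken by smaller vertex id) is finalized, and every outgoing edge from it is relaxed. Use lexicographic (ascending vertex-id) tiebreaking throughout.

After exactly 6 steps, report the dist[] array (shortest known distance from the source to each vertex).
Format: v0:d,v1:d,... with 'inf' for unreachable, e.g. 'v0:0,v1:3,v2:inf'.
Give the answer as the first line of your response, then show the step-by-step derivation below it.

v0:0,v1:17,v2:inf,v3:37,v4:26,v5:15,v6:50,v7:57,v8:inf

step 1: dist = v0:0,v1:17,v2:inf,v3:inf,v4:inf,v5:15,v6:inf,v7:inf,v8:inf
step 2: dist = v0:0,v1:17,v2:inf,v3:inf,v4:inf,v5:15,v6:inf,v7:inf,v8:inf
step 3: dist = v0:0,v1:17,v2:inf,v3:37,v4:26,v5:15,v6:inf,v7:inf,v8:inf
step 4: dist = v0:0,v1:17,v2:inf,v3:37,v4:26,v5:15,v6:inf,v7:inf,v8:inf
step 5: dist = v0:0,v1:17,v2:inf,v3:37,v4:26,v5:15,v6:50,v7:inf,v8:inf
step 6: dist = v0:0,v1:17,v2:inf,v3:37,v4:26,v5:15,v6:50,v7:57,v8:inf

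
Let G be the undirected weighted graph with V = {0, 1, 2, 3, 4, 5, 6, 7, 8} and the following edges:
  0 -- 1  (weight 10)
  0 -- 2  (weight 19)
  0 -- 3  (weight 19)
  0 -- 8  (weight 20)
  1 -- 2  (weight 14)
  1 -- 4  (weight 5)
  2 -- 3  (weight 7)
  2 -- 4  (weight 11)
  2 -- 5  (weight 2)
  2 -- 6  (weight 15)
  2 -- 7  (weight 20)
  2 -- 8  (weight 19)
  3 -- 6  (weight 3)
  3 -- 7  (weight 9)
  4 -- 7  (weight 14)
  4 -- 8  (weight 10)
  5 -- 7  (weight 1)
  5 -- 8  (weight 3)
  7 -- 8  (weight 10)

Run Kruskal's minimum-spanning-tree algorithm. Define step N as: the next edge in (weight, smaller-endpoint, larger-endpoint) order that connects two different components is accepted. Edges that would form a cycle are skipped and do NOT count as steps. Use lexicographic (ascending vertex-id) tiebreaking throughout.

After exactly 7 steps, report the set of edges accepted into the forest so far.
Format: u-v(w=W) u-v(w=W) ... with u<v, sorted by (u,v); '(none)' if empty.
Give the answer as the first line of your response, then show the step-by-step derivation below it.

0-1(w=10) 1-4(w=5) 2-3(w=7) 2-5(w=2) 3-6(w=3) 5-7(w=1) 5-8(w=3)

step 1: add edge 5-7 (w=1); MST = {5-7(w=1)}
step 2: add edge 2-5 (w=2); MST = {2-5(w=2) 5-7(w=1)}
step 3: add edge 3-6 (w=3); MST = {2-5(w=2) 3-6(w=3) 5-7(w=1)}
step 4: add edge 5-8 (w=3); MST = {2-5(w=2) 3-6(w=3) 5-7(w=1) 5-8(w=3)}
step 5: add edge 1-4 (w=5); MST = {1-4(w=5) 2-5(w=2) 3-6(w=3) 5-7(w=1) 5-8(w=3)}
step 6: add edge 2-3 (w=7); MST = {1-4(w=5) 2-3(w=7) 2-5(w=2) 3-6(w=3) 5-7(w=1) 5-8(w=3)}
step 7: add edge 0-1 (w=10); MST = {0-1(w=10) 1-4(w=5) 2-3(w=7) 2-5(w=2) 3-6(w=3) 5-7(w=1) 5-8(w=3)}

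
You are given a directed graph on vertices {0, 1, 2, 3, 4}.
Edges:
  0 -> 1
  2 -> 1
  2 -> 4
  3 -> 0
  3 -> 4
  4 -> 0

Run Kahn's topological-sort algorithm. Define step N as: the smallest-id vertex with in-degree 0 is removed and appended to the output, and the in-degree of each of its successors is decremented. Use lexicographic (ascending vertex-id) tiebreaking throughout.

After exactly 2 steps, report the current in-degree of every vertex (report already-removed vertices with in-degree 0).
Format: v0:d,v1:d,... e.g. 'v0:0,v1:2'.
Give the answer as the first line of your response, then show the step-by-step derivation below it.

v0:1,v1:1,v2:0,v3:0,v4:0

step 1: output 2; order=[2]; indeg=(2,1,0,0,1)
step 2: output 3; order=[2,3]; indeg=(1,1,0,0,0)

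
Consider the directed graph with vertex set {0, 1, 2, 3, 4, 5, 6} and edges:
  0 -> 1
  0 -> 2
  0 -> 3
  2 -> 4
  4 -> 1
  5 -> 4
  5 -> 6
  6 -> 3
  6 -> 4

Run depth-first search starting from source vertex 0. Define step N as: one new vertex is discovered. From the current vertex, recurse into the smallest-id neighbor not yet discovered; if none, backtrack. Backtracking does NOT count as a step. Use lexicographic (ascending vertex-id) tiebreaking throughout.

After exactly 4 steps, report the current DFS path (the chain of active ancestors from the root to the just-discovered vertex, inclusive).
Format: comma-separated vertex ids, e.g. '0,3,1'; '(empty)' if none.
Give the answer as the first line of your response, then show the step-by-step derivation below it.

0,2,4

step 1: discover 0; path=0; order=0
step 2: discover 1; path=0>1; order=0,1
step 3: discover 2; path=0>2; order=0,1,2
step 4: discover 4; path=0>2>4; order=0,1,2,4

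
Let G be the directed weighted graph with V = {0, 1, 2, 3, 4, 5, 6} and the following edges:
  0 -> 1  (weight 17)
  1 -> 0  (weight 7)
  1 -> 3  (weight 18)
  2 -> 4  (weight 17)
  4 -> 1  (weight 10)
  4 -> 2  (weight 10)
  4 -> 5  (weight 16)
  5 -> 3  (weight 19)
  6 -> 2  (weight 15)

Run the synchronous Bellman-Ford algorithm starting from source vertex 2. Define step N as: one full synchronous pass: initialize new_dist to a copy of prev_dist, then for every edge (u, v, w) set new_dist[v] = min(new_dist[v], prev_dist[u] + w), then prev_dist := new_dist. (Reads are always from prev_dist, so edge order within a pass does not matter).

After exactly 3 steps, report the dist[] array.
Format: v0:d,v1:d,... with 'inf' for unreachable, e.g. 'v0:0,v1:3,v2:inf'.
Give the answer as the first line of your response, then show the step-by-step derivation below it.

v0:34,v1:27,v2:0,v3:45,v4:17,v5:33,v6:inf

step 1: dist = v0:inf,v1:inf,v2:0,v3:inf,v4:17,v5:inf,v6:inf
step 2: dist = v0:inf,v1:27,v2:0,v3:inf,v4:17,v5:33,v6:inf
step 3: dist = v0:34,v1:27,v2:0,v3:45,v4:17,v5:33,v6:inf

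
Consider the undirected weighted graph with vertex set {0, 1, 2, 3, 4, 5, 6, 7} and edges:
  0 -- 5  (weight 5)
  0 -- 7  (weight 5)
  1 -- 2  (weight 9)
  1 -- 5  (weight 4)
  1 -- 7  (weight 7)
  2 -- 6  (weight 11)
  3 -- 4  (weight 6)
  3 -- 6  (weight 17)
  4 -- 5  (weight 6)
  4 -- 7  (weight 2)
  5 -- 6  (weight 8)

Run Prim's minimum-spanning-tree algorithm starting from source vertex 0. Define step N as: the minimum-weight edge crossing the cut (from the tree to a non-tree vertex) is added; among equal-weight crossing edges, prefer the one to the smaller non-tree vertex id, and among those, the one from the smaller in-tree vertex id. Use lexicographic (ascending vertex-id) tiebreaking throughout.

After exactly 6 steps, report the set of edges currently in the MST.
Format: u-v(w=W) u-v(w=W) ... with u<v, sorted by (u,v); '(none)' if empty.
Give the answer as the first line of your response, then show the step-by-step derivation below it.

0-5(w=5) 0-7(w=5) 1-5(w=4) 3-4(w=6) 4-7(w=2) 5-6(w=8)

step 1: add edge 0-5 (w=5); MST = {0-5(w=5)}
step 2: add edge 1-5 (w=4); MST = {0-5(w=5) 1-5(w=4)}
step 3: add edge 0-7 (w=5); MST = {0-5(w=5) 0-7(w=5) 1-5(w=4)}
step 4: add edge 4-7 (w=2); MST = {0-5(w=5) 0-7(w=5) 1-5(w=4) 4-7(w=2)}
step 5: add edge 3-4 (w=6); MST = {0-5(w=5) 0-7(w=5) 1-5(w=4) 3-4(w=6) 4-7(w=2)}
step 6: add edge 5-6 (w=8); MST = {0-5(w=5) 0-7(w=5) 1-5(w=4) 3-4(w=6) 4-7(w=2) 5-6(w=8)}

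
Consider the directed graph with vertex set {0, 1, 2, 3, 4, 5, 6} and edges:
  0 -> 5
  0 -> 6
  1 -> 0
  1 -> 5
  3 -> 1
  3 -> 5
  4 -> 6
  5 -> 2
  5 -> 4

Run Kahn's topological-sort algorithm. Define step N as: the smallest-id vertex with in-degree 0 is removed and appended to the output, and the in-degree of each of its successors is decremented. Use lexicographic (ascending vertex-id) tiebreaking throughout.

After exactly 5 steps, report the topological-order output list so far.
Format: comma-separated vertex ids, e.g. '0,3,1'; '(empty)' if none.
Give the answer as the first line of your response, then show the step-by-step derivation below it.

3,1,0,5,2

step 1: output 3; order=[3]; indeg=(1,0,1,0,1,2,2)
step 2: output 1; order=[3,1]; indeg=(0,0,1,0,1,1,2)
step 3: output 0; order=[3,1,0]; indeg=(0,0,1,0,1,0,1)
step 4: output 5; order=[3,1,0,5]; indeg=(0,0,0,0,0,0,1)
step 5: output 2; order=[3,1,0,5,2]; indeg=(0,0,0,0,0,0,1)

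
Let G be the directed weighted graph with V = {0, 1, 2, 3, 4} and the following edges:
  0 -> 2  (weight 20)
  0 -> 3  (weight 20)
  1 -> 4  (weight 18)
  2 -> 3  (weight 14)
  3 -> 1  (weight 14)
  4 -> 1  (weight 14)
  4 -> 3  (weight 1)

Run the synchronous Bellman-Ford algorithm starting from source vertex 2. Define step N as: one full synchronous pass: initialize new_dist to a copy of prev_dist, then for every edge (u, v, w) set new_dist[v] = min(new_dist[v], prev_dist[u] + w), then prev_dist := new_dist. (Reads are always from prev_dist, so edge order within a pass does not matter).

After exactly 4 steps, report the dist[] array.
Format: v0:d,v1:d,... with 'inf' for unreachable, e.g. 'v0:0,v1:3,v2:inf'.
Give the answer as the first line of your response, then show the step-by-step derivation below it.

v0:inf,v1:28,v2:0,v3:14,v4:46

step 1: dist = v0:inf,v1:inf,v2:0,v3:14,v4:inf
step 2: dist = v0:inf,v1:28,v2:0,v3:14,v4:inf
step 3: dist = v0:inf,v1:28,v2:0,v3:14,v4:46
step 4: dist = v0:inf,v1:28,v2:0,v3:14,v4:46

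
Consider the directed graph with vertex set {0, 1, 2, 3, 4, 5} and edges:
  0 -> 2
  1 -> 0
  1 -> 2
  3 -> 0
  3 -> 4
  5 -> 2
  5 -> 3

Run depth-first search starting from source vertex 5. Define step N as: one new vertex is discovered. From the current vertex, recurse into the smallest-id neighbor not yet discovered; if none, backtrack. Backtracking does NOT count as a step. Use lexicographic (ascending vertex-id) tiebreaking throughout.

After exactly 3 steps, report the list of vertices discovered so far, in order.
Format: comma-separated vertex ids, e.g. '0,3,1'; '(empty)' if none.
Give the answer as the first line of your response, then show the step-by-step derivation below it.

5,2,3

step 1: discover 5; path=5; order=5
step 2: discover 2; path=5>2; order=5,2
step 3: discover 3; path=5>3; order=5,2,3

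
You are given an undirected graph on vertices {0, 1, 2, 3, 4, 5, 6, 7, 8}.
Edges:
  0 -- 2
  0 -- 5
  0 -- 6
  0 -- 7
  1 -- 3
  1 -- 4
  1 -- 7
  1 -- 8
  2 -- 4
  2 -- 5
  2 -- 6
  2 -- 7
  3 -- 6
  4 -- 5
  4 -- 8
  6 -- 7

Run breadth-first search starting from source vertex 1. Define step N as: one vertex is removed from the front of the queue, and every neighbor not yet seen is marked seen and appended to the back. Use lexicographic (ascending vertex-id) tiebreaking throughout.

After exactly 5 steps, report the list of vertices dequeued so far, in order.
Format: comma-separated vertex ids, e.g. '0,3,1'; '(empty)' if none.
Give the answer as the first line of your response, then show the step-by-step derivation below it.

1,3,4,7,8

step 1: dequeue 1; queue=[3,4,7,8]; order=1
step 2: dequeue 3; queue=[4,7,8,6]; order=1,3
step 3: dequeue 4; queue=[7,8,6,2,5]; order=1,3,4
step 4: dequeue 7; queue=[8,6,2,5,0]; order=1,3,4,7
step 5: dequeue 8; queue=[6,2,5,0]; order=1,3,4,7,8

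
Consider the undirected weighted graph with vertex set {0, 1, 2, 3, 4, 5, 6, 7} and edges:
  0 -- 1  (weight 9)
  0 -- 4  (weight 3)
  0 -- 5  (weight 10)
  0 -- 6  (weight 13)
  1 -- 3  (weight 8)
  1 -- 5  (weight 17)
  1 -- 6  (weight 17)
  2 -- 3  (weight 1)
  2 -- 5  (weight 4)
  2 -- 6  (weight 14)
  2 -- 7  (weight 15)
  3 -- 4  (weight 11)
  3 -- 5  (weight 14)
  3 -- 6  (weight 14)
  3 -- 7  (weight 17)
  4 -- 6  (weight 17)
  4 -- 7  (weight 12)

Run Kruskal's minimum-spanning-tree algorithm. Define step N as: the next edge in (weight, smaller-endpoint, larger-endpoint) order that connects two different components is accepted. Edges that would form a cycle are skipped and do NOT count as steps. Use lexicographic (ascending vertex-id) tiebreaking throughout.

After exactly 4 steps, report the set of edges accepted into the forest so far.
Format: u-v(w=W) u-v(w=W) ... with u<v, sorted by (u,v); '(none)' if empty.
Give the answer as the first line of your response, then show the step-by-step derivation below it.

0-4(w=3) 1-3(w=8) 2-3(w=1) 2-5(w=4)

step 1: add edge 2-3 (w=1); MST = {2-3(w=1)}
step 2: add edge 0-4 (w=3); MST = {0-4(w=3) 2-3(w=1)}
step 3: add edge 2-5 (w=4); MST = {0-4(w=3) 2-3(w=1) 2-5(w=4)}
step 4: add edge 1-3 (w=8); MST = {0-4(w=3) 1-3(w=8) 2-3(w=1) 2-5(w=4)}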